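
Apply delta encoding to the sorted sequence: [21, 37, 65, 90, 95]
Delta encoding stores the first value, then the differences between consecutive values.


First value: 21
Deltas:
  37 - 21 = 16
  65 - 37 = 28
  90 - 65 = 25
  95 - 90 = 5


Delta encoded: [21, 16, 28, 25, 5]


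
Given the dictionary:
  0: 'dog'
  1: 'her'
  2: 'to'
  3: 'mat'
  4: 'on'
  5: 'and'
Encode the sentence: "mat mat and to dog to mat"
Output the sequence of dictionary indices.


Look up each word in the dictionary:
  'mat' -> 3
  'mat' -> 3
  'and' -> 5
  'to' -> 2
  'dog' -> 0
  'to' -> 2
  'mat' -> 3

Encoded: [3, 3, 5, 2, 0, 2, 3]


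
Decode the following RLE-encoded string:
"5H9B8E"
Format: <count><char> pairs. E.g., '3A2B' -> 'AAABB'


Expanding each <count><char> pair:
  5H -> 'HHHHH'
  9B -> 'BBBBBBBBB'
  8E -> 'EEEEEEEE'

Decoded = HHHHHBBBBBBBBBEEEEEEEE


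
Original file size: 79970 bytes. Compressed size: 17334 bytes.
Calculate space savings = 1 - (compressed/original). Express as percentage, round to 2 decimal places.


ratio = compressed/original = 17334/79970 = 0.216756
savings = 1 - ratio = 1 - 0.216756 = 0.783244
as a percentage: 0.783244 * 100 = 78.32%

Space savings = 1 - 17334/79970 = 78.32%


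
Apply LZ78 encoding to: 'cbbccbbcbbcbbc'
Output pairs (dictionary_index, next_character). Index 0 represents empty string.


LZ78 encoding steps:
Dictionary: {0: ''}
Step 1: w='' (idx 0), next='c' -> output (0, 'c'), add 'c' as idx 1
Step 2: w='' (idx 0), next='b' -> output (0, 'b'), add 'b' as idx 2
Step 3: w='b' (idx 2), next='c' -> output (2, 'c'), add 'bc' as idx 3
Step 4: w='c' (idx 1), next='b' -> output (1, 'b'), add 'cb' as idx 4
Step 5: w='bc' (idx 3), next='b' -> output (3, 'b'), add 'bcb' as idx 5
Step 6: w='bcb' (idx 5), next='b' -> output (5, 'b'), add 'bcbb' as idx 6
Step 7: w='c' (idx 1), end of input -> output (1, '')


Encoded: [(0, 'c'), (0, 'b'), (2, 'c'), (1, 'b'), (3, 'b'), (5, 'b'), (1, '')]


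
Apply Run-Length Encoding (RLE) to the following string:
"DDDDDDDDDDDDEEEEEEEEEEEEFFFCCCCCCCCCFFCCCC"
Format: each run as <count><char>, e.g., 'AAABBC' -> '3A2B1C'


Scanning runs left to right:
  i=0: run of 'D' x 12 -> '12D'
  i=12: run of 'E' x 12 -> '12E'
  i=24: run of 'F' x 3 -> '3F'
  i=27: run of 'C' x 9 -> '9C'
  i=36: run of 'F' x 2 -> '2F'
  i=38: run of 'C' x 4 -> '4C'

RLE = 12D12E3F9C2F4C


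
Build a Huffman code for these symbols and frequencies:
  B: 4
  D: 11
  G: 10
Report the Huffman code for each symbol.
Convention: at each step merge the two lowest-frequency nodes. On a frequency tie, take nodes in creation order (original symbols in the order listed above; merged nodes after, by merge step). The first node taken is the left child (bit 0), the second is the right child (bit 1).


Huffman tree construction:
Step 1: Merge B(4) + G(10) = 14
Step 2: Merge D(11) + (B+G)(14) = 25
Read each symbol's code off the tree from the root (left child = 0, right child = 1).

Codes:
  B: 10 (length 2)
  D: 0 (length 1)
  G: 11 (length 2)
Average code length: 39/25 = 1.5600 bits/symbol


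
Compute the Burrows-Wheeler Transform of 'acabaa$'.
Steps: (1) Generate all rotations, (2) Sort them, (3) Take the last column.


Rotations (sorted):
  0: $acabaa -> last char: a
  1: a$acaba -> last char: a
  2: aa$acab -> last char: b
  3: abaa$ac -> last char: c
  4: acabaa$ -> last char: $
  5: baa$aca -> last char: a
  6: cabaa$a -> last char: a


BWT = aabc$aa


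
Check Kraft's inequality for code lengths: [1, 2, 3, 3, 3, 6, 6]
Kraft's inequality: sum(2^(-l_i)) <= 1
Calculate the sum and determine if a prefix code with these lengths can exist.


Sum = 2^(-1) + 2^(-2) + 2^(-3) + 2^(-3) + 2^(-3) + 2^(-6) + 2^(-6)
    = 0.5 + 0.25 + 0.125 + 0.125 + 0.125 + 0.015625 + 0.015625
    = 74/64 = 1.15625
Since 1.15625 > 1, Kraft's inequality is NOT satisfied.
A prefix code with these lengths CANNOT exist.

Kraft sum = 1.15625. Not satisfied.


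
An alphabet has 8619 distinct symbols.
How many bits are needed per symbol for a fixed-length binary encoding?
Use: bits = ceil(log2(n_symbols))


log2(8619) = 13.0733
Bracket: 2^13 = 8192 < 8619 <= 2^14 = 16384
So ceil(log2(8619)) = 14

bits = ceil(log2(8619)) = ceil(13.0733) = 14 bits


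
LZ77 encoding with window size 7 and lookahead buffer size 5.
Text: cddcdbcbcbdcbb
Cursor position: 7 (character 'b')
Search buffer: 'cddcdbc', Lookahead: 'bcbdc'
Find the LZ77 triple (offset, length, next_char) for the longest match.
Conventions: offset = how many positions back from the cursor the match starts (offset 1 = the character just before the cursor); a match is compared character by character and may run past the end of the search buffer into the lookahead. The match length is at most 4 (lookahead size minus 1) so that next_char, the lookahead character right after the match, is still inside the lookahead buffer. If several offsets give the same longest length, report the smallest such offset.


Try each offset into the search buffer:
  offset=1 (pos 6, char 'c'): match length 0
  offset=2 (pos 5, char 'b'): match length 3
  offset=3 (pos 4, char 'd'): match length 0
  offset=4 (pos 3, char 'c'): match length 0
  offset=5 (pos 2, char 'd'): match length 0
  offset=6 (pos 1, char 'd'): match length 0
  offset=7 (pos 0, char 'c'): match length 0
Longest match has length 3 at offset 2.
next_char = character at position 7 + 3 = 10 -> 'd'

Best match: offset=2, length=3 (matching 'bcb' starting at position 5)
LZ77 triple: (2, 3, 'd')


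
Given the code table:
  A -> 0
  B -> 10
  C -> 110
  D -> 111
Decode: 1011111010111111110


Decoding:
10 -> B
111 -> D
110 -> C
10 -> B
111 -> D
111 -> D
110 -> C


Result: BDCBDDC


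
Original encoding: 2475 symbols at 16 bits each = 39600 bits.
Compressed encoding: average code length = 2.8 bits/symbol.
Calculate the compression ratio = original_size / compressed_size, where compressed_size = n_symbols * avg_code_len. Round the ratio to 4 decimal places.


original_size = n_symbols * orig_bits = 2475 * 16 = 39600 bits
compressed_size = n_symbols * avg_code_len = 2475 * 2.8 = 6930.0 bits
ratio = original_size / compressed_size = 39600 / 6930.0 = 5.7143

Compression ratio = 5.7143


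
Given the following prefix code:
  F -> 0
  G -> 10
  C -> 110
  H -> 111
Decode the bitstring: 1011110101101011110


Decoding step by step:
Bits 10 -> G
Bits 111 -> H
Bits 10 -> G
Bits 10 -> G
Bits 110 -> C
Bits 10 -> G
Bits 111 -> H
Bits 10 -> G


Decoded message: GHGGCGHG


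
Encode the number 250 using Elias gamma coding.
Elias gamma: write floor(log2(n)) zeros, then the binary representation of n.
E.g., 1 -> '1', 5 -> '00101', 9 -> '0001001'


num_bits = floor(log2(250)) + 1 = 8
leading_zeros = num_bits - 1 = 7
binary(250) = 11111010

Elias gamma(250) = '0000000' + '11111010' = 000000011111010 (15 bits)


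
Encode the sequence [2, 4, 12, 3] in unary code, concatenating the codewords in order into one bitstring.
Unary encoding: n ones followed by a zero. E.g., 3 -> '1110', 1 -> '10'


Encode each number as n ones followed by a terminating 0:
  2 -> 110 (3 bits)
  4 -> 11110 (5 bits)
  12 -> 1111111111110 (13 bits)
  3 -> 1110 (4 bits)
Total length = 3 + 5 + 13 + 4 = 25 bits.

Unary([2, 4, 12, 3]) = 1101111011111111111101110 (25 bits)


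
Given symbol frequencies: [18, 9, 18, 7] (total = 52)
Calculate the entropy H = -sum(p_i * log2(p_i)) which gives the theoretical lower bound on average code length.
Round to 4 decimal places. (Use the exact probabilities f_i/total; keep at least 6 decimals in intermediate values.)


Per-symbol terms -p_i * log2(p_i) with p_i = f_i/52:
  p = 18/52 = 0.346154: log2(p) = -1.530515, -p*log2(p) = 0.529794
  p = 9/52 = 0.173077: log2(p) = -2.530515, -p*log2(p) = 0.437974
  p = 18/52 = 0.346154: log2(p) = -1.530515, -p*log2(p) = 0.529794
  p = 7/52 = 0.134615: log2(p) = -2.893085, -p*log2(p) = 0.389454
H = 0.529794 + 0.437974 + 0.529794 + 0.389454 = 1.887016

H = 1.887 bits/symbol


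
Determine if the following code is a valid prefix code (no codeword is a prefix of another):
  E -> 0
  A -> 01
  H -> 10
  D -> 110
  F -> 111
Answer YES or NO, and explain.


Checking each pair (does one codeword prefix another?):
  E='0' vs A='01': prefix -- VIOLATION

NO -- this is NOT a valid prefix code. E (0) is a prefix of A (01).


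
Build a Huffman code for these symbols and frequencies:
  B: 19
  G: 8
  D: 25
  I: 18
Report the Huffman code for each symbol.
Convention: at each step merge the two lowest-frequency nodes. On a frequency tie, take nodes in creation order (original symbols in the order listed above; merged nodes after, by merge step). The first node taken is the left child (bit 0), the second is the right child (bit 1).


Huffman tree construction:
Step 1: Merge G(8) + I(18) = 26
Step 2: Merge B(19) + D(25) = 44
Step 3: Merge (G+I)(26) + (B+D)(44) = 70
Read each symbol's code off the tree from the root (left child = 0, right child = 1).

Codes:
  B: 10 (length 2)
  G: 00 (length 2)
  D: 11 (length 2)
  I: 01 (length 2)
Average code length: 140/70 = 2.0000 bits/symbol


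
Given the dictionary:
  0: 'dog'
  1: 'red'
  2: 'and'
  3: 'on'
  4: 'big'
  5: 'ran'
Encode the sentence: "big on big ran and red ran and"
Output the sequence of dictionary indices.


Look up each word in the dictionary:
  'big' -> 4
  'on' -> 3
  'big' -> 4
  'ran' -> 5
  'and' -> 2
  'red' -> 1
  'ran' -> 5
  'and' -> 2

Encoded: [4, 3, 4, 5, 2, 1, 5, 2]


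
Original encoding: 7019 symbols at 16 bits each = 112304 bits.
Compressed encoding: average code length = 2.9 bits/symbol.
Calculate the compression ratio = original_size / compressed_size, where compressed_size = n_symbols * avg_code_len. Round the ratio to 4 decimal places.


original_size = n_symbols * orig_bits = 7019 * 16 = 112304 bits
compressed_size = n_symbols * avg_code_len = 7019 * 2.9 = 20355.1 bits
ratio = original_size / compressed_size = 112304 / 20355.1 = 5.5172

Compression ratio = 5.5172


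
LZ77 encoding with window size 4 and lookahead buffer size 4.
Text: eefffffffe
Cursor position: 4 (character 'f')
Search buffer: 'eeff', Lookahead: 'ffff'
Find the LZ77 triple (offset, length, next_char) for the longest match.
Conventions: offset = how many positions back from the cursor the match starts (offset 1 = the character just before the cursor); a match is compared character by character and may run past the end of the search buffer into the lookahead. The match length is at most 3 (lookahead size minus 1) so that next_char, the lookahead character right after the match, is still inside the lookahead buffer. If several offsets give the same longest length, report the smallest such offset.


Try each offset into the search buffer:
  offset=1 (pos 3, char 'f'): match length 3
  offset=2 (pos 2, char 'f'): match length 3
  offset=3 (pos 1, char 'e'): match length 0
  offset=4 (pos 0, char 'e'): match length 0
Longest match has length 3, found at offsets 1, 2; take the smallest, offset 1.
next_char = character at position 4 + 3 = 7 -> 'f'

Best match: offset=1, length=3 (matching 'fff' starting at position 3)
LZ77 triple: (1, 3, 'f')


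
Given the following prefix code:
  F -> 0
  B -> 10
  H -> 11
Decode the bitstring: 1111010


Decoding step by step:
Bits 11 -> H
Bits 11 -> H
Bits 0 -> F
Bits 10 -> B


Decoded message: HHFB


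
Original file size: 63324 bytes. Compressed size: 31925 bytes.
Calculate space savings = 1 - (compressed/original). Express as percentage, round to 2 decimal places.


ratio = compressed/original = 31925/63324 = 0.504153
savings = 1 - ratio = 1 - 0.504153 = 0.495847
as a percentage: 0.495847 * 100 = 49.58%

Space savings = 1 - 31925/63324 = 49.58%


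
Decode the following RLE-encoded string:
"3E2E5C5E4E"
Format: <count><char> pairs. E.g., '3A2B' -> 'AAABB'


Expanding each <count><char> pair:
  3E -> 'EEE'
  2E -> 'EE'
  5C -> 'CCCCC'
  5E -> 'EEEEE'
  4E -> 'EEEE'

Decoded = EEEEECCCCCEEEEEEEEE


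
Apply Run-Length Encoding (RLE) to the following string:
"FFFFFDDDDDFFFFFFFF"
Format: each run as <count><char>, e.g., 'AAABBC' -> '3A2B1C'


Scanning runs left to right:
  i=0: run of 'F' x 5 -> '5F'
  i=5: run of 'D' x 5 -> '5D'
  i=10: run of 'F' x 8 -> '8F'

RLE = 5F5D8F


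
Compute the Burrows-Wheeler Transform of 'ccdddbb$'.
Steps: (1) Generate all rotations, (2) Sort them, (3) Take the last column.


Rotations (sorted):
  0: $ccdddbb -> last char: b
  1: b$ccdddb -> last char: b
  2: bb$ccddd -> last char: d
  3: ccdddbb$ -> last char: $
  4: cdddbb$c -> last char: c
  5: dbb$ccdd -> last char: d
  6: ddbb$ccd -> last char: d
  7: dddbb$cc -> last char: c


BWT = bbd$cddc


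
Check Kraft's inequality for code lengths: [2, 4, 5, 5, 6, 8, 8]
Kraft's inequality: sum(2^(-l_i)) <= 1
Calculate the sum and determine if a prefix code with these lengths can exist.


Sum = 2^(-2) + 2^(-4) + 2^(-5) + 2^(-5) + 2^(-6) + 2^(-8) + 2^(-8)
    = 0.25 + 0.0625 + 0.03125 + 0.03125 + 0.015625 + 0.00390625 + 0.00390625
    = 102/256 = 0.3984375
Since 0.3984375 <= 1, Kraft's inequality IS satisfied.
A prefix code with these lengths CAN exist.

Kraft sum = 0.3984375. Satisfied.


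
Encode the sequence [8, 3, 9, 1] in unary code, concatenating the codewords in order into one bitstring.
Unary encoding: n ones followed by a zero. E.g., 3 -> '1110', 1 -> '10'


Encode each number as n ones followed by a terminating 0:
  8 -> 111111110 (9 bits)
  3 -> 1110 (4 bits)
  9 -> 1111111110 (10 bits)
  1 -> 10 (2 bits)
Total length = 9 + 4 + 10 + 2 = 25 bits.

Unary([8, 3, 9, 1]) = 1111111101110111111111010 (25 bits)


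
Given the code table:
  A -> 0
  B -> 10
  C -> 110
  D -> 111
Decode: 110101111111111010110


Decoding:
110 -> C
10 -> B
111 -> D
111 -> D
111 -> D
10 -> B
10 -> B
110 -> C


Result: CBDDDBBC


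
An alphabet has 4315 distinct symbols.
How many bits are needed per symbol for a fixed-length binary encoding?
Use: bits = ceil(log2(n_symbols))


log2(4315) = 12.0751
Bracket: 2^12 = 4096 < 4315 <= 2^13 = 8192
So ceil(log2(4315)) = 13

bits = ceil(log2(4315)) = ceil(12.0751) = 13 bits


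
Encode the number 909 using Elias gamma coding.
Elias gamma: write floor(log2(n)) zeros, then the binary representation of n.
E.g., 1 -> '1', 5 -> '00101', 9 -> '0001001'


num_bits = floor(log2(909)) + 1 = 10
leading_zeros = num_bits - 1 = 9
binary(909) = 1110001101

Elias gamma(909) = '000000000' + '1110001101' = 0000000001110001101 (19 bits)


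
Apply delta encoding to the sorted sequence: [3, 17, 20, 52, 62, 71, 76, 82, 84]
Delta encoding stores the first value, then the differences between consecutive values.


First value: 3
Deltas:
  17 - 3 = 14
  20 - 17 = 3
  52 - 20 = 32
  62 - 52 = 10
  71 - 62 = 9
  76 - 71 = 5
  82 - 76 = 6
  84 - 82 = 2


Delta encoded: [3, 14, 3, 32, 10, 9, 5, 6, 2]


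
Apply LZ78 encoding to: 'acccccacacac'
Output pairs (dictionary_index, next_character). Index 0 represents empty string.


LZ78 encoding steps:
Dictionary: {0: ''}
Step 1: w='' (idx 0), next='a' -> output (0, 'a'), add 'a' as idx 1
Step 2: w='' (idx 0), next='c' -> output (0, 'c'), add 'c' as idx 2
Step 3: w='c' (idx 2), next='c' -> output (2, 'c'), add 'cc' as idx 3
Step 4: w='cc' (idx 3), next='a' -> output (3, 'a'), add 'cca' as idx 4
Step 5: w='c' (idx 2), next='a' -> output (2, 'a'), add 'ca' as idx 5
Step 6: w='ca' (idx 5), next='c' -> output (5, 'c'), add 'cac' as idx 6


Encoded: [(0, 'a'), (0, 'c'), (2, 'c'), (3, 'a'), (2, 'a'), (5, 'c')]


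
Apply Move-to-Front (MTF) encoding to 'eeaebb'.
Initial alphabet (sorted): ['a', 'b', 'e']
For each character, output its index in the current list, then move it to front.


MTF encoding:
'e': index 2 in ['a', 'b', 'e'] -> ['e', 'a', 'b']
'e': index 0 in ['e', 'a', 'b'] -> ['e', 'a', 'b']
'a': index 1 in ['e', 'a', 'b'] -> ['a', 'e', 'b']
'e': index 1 in ['a', 'e', 'b'] -> ['e', 'a', 'b']
'b': index 2 in ['e', 'a', 'b'] -> ['b', 'e', 'a']
'b': index 0 in ['b', 'e', 'a'] -> ['b', 'e', 'a']


Output: [2, 0, 1, 1, 2, 0]


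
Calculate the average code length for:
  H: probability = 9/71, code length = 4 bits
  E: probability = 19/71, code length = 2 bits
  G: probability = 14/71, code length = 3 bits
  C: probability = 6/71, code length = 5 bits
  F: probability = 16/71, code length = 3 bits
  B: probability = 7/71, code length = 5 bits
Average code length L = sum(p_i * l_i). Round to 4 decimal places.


Weighted contributions p_i * l_i:
  H: (9/71) * 4 = 36/71
  E: (19/71) * 2 = 38/71
  G: (14/71) * 3 = 42/71
  C: (6/71) * 5 = 30/71
  F: (16/71) * 3 = 48/71
  B: (7/71) * 5 = 35/71
Sum = (36 + 38 + 42 + 30 + 48 + 35)/71 = 229/71

L = 229/71 = 3.2254 bits/symbol


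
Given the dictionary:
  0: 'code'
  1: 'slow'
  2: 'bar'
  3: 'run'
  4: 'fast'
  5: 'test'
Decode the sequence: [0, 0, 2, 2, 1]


Look up each index in the dictionary:
  0 -> 'code'
  0 -> 'code'
  2 -> 'bar'
  2 -> 'bar'
  1 -> 'slow'

Decoded: "code code bar bar slow"


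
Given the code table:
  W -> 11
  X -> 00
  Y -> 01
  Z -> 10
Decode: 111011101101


Decoding:
11 -> W
10 -> Z
11 -> W
10 -> Z
11 -> W
01 -> Y


Result: WZWZWY


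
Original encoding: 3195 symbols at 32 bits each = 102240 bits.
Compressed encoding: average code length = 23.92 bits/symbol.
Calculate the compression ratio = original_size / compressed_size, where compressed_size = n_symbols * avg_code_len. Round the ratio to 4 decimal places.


original_size = n_symbols * orig_bits = 3195 * 32 = 102240 bits
compressed_size = n_symbols * avg_code_len = 3195 * 23.92 = 76424.4 bits
ratio = original_size / compressed_size = 102240 / 76424.4 = 1.3378

Compression ratio = 1.3378


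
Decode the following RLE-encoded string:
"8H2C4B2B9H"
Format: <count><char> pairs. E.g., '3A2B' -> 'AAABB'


Expanding each <count><char> pair:
  8H -> 'HHHHHHHH'
  2C -> 'CC'
  4B -> 'BBBB'
  2B -> 'BB'
  9H -> 'HHHHHHHHH'

Decoded = HHHHHHHHCCBBBBBBHHHHHHHHH


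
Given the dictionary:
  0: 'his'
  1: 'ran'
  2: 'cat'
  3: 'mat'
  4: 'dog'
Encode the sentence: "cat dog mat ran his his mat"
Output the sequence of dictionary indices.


Look up each word in the dictionary:
  'cat' -> 2
  'dog' -> 4
  'mat' -> 3
  'ran' -> 1
  'his' -> 0
  'his' -> 0
  'mat' -> 3

Encoded: [2, 4, 3, 1, 0, 0, 3]


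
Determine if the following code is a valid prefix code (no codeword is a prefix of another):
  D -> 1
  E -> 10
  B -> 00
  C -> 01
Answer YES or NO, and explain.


Checking each pair (does one codeword prefix another?):
  D='1' vs E='10': prefix -- VIOLATION

NO -- this is NOT a valid prefix code. D (1) is a prefix of E (10).


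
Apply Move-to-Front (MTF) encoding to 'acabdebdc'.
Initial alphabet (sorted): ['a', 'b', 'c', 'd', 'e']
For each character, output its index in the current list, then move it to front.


MTF encoding:
'a': index 0 in ['a', 'b', 'c', 'd', 'e'] -> ['a', 'b', 'c', 'd', 'e']
'c': index 2 in ['a', 'b', 'c', 'd', 'e'] -> ['c', 'a', 'b', 'd', 'e']
'a': index 1 in ['c', 'a', 'b', 'd', 'e'] -> ['a', 'c', 'b', 'd', 'e']
'b': index 2 in ['a', 'c', 'b', 'd', 'e'] -> ['b', 'a', 'c', 'd', 'e']
'd': index 3 in ['b', 'a', 'c', 'd', 'e'] -> ['d', 'b', 'a', 'c', 'e']
'e': index 4 in ['d', 'b', 'a', 'c', 'e'] -> ['e', 'd', 'b', 'a', 'c']
'b': index 2 in ['e', 'd', 'b', 'a', 'c'] -> ['b', 'e', 'd', 'a', 'c']
'd': index 2 in ['b', 'e', 'd', 'a', 'c'] -> ['d', 'b', 'e', 'a', 'c']
'c': index 4 in ['d', 'b', 'e', 'a', 'c'] -> ['c', 'd', 'b', 'e', 'a']


Output: [0, 2, 1, 2, 3, 4, 2, 2, 4]


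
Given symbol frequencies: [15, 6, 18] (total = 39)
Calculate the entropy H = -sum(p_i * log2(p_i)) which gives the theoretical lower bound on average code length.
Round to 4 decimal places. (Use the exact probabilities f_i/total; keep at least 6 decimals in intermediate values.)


Per-symbol terms -p_i * log2(p_i) with p_i = f_i/39:
  p = 15/39 = 0.384615: log2(p) = -1.378512, -p*log2(p) = 0.530197
  p = 6/39 = 0.153846: log2(p) = -2.700440, -p*log2(p) = 0.415452
  p = 18/39 = 0.461538: log2(p) = -1.115477, -p*log2(p) = 0.514836
H = 0.530197 + 0.415452 + 0.514836 = 1.460485

H = 1.4605 bits/symbol


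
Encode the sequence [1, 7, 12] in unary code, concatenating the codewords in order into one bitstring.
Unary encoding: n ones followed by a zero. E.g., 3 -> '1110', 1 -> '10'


Encode each number as n ones followed by a terminating 0:
  1 -> 10 (2 bits)
  7 -> 11111110 (8 bits)
  12 -> 1111111111110 (13 bits)
Total length = 2 + 8 + 13 = 23 bits.

Unary([1, 7, 12]) = 10111111101111111111110 (23 bits)


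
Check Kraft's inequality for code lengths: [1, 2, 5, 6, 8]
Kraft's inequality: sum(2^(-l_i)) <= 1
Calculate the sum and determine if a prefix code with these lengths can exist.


Sum = 2^(-1) + 2^(-2) + 2^(-5) + 2^(-6) + 2^(-8)
    = 0.5 + 0.25 + 0.03125 + 0.015625 + 0.00390625
    = 205/256 = 0.80078125
Since 0.80078125 <= 1, Kraft's inequality IS satisfied.
A prefix code with these lengths CAN exist.

Kraft sum = 0.80078125. Satisfied.


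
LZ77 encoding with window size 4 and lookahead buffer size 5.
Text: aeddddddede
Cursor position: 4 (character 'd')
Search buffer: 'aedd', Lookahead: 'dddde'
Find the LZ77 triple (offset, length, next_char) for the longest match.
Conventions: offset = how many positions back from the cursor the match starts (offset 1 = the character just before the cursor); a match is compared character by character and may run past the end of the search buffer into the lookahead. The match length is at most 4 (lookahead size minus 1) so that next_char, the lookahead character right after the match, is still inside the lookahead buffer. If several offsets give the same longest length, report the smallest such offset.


Try each offset into the search buffer:
  offset=1 (pos 3, char 'd'): match length 4
  offset=2 (pos 2, char 'd'): match length 4
  offset=3 (pos 1, char 'e'): match length 0
  offset=4 (pos 0, char 'a'): match length 0
Longest match has length 4, found at offsets 1, 2; take the smallest, offset 1.
next_char = character at position 4 + 4 = 8 -> 'e'

Best match: offset=1, length=4 (matching 'dddd' starting at position 3)
LZ77 triple: (1, 4, 'e')


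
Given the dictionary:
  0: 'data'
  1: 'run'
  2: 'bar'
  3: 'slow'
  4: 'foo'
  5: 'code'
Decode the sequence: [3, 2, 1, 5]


Look up each index in the dictionary:
  3 -> 'slow'
  2 -> 'bar'
  1 -> 'run'
  5 -> 'code'

Decoded: "slow bar run code"


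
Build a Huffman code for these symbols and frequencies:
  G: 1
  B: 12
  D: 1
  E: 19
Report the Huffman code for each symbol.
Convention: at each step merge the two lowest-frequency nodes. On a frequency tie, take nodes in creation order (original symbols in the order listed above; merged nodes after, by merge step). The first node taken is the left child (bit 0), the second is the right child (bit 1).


Huffman tree construction:
Step 1: Merge G(1) + D(1) = 2
Step 2: Merge (G+D)(2) + B(12) = 14
Step 3: Merge ((G+D)+B)(14) + E(19) = 33
Read each symbol's code off the tree from the root (left child = 0, right child = 1).

Codes:
  G: 000 (length 3)
  B: 01 (length 2)
  D: 001 (length 3)
  E: 1 (length 1)
Average code length: 49/33 = 1.4848 bits/symbol


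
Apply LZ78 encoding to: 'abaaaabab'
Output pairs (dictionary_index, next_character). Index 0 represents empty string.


LZ78 encoding steps:
Dictionary: {0: ''}
Step 1: w='' (idx 0), next='a' -> output (0, 'a'), add 'a' as idx 1
Step 2: w='' (idx 0), next='b' -> output (0, 'b'), add 'b' as idx 2
Step 3: w='a' (idx 1), next='a' -> output (1, 'a'), add 'aa' as idx 3
Step 4: w='aa' (idx 3), next='b' -> output (3, 'b'), add 'aab' as idx 4
Step 5: w='a' (idx 1), next='b' -> output (1, 'b'), add 'ab' as idx 5


Encoded: [(0, 'a'), (0, 'b'), (1, 'a'), (3, 'b'), (1, 'b')]


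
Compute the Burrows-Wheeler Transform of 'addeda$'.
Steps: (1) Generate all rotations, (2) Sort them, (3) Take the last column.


Rotations (sorted):
  0: $addeda -> last char: a
  1: a$added -> last char: d
  2: addeda$ -> last char: $
  3: da$adde -> last char: e
  4: ddeda$a -> last char: a
  5: deda$ad -> last char: d
  6: eda$add -> last char: d


BWT = ad$eadd


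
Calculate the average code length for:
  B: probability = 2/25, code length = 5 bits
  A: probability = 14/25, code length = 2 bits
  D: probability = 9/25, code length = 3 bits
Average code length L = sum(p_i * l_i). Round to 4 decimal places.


Weighted contributions p_i * l_i:
  B: (2/25) * 5 = 10/25
  A: (14/25) * 2 = 28/25
  D: (9/25) * 3 = 27/25
Sum = (10 + 28 + 27)/25 = 65/25

L = 65/25 = 2.6000 bits/symbol


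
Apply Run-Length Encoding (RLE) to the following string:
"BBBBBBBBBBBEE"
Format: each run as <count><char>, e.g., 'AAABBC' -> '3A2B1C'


Scanning runs left to right:
  i=0: run of 'B' x 11 -> '11B'
  i=11: run of 'E' x 2 -> '2E'

RLE = 11B2E


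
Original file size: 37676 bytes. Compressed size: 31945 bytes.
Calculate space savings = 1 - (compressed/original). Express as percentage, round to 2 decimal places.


ratio = compressed/original = 31945/37676 = 0.847887
savings = 1 - ratio = 1 - 0.847887 = 0.152113
as a percentage: 0.152113 * 100 = 15.21%

Space savings = 1 - 31945/37676 = 15.21%


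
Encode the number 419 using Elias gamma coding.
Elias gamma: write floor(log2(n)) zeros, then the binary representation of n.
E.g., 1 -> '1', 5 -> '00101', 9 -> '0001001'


num_bits = floor(log2(419)) + 1 = 9
leading_zeros = num_bits - 1 = 8
binary(419) = 110100011

Elias gamma(419) = '00000000' + '110100011' = 00000000110100011 (17 bits)


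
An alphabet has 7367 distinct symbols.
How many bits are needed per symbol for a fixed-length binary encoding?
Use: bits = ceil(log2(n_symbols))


log2(7367) = 12.8469
Bracket: 2^12 = 4096 < 7367 <= 2^13 = 8192
So ceil(log2(7367)) = 13

bits = ceil(log2(7367)) = ceil(12.8469) = 13 bits


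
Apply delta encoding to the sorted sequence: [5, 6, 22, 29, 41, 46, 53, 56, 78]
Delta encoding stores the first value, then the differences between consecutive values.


First value: 5
Deltas:
  6 - 5 = 1
  22 - 6 = 16
  29 - 22 = 7
  41 - 29 = 12
  46 - 41 = 5
  53 - 46 = 7
  56 - 53 = 3
  78 - 56 = 22


Delta encoded: [5, 1, 16, 7, 12, 5, 7, 3, 22]


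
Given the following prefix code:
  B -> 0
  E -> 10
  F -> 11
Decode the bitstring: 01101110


Decoding step by step:
Bits 0 -> B
Bits 11 -> F
Bits 0 -> B
Bits 11 -> F
Bits 10 -> E


Decoded message: BFBFE


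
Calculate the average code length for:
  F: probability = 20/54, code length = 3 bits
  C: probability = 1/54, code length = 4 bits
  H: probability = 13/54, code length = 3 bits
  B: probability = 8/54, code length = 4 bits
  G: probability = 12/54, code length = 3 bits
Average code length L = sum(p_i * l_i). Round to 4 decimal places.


Weighted contributions p_i * l_i:
  F: (20/54) * 3 = 60/54
  C: (1/54) * 4 = 4/54
  H: (13/54) * 3 = 39/54
  B: (8/54) * 4 = 32/54
  G: (12/54) * 3 = 36/54
Sum = (60 + 4 + 39 + 32 + 36)/54 = 171/54

L = 171/54 = 3.1667 bits/symbol


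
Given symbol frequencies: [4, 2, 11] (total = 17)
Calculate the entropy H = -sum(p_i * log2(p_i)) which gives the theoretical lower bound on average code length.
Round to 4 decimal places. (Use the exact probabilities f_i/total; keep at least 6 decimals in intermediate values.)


Per-symbol terms -p_i * log2(p_i) with p_i = f_i/17:
  p = 4/17 = 0.235294: log2(p) = -2.087463, -p*log2(p) = 0.491168
  p = 2/17 = 0.117647: log2(p) = -3.087463, -p*log2(p) = 0.363231
  p = 11/17 = 0.647059: log2(p) = -0.628031, -p*log2(p) = 0.406373
H = 0.491168 + 0.363231 + 0.406373 = 1.260772

H = 1.2608 bits/symbol


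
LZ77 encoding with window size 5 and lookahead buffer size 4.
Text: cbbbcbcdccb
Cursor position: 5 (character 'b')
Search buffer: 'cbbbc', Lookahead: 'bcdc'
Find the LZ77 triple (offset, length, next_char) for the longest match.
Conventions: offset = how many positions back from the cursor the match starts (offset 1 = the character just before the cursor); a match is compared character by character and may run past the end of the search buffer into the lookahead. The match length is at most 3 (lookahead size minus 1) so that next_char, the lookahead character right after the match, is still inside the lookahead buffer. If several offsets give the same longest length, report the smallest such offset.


Try each offset into the search buffer:
  offset=1 (pos 4, char 'c'): match length 0
  offset=2 (pos 3, char 'b'): match length 2
  offset=3 (pos 2, char 'b'): match length 1
  offset=4 (pos 1, char 'b'): match length 1
  offset=5 (pos 0, char 'c'): match length 0
Longest match has length 2 at offset 2.
next_char = character at position 5 + 2 = 7 -> 'd'

Best match: offset=2, length=2 (matching 'bc' starting at position 3)
LZ77 triple: (2, 2, 'd')


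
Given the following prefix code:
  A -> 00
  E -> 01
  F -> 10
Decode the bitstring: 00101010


Decoding step by step:
Bits 00 -> A
Bits 10 -> F
Bits 10 -> F
Bits 10 -> F


Decoded message: AFFF


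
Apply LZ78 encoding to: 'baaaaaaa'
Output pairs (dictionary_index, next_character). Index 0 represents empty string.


LZ78 encoding steps:
Dictionary: {0: ''}
Step 1: w='' (idx 0), next='b' -> output (0, 'b'), add 'b' as idx 1
Step 2: w='' (idx 0), next='a' -> output (0, 'a'), add 'a' as idx 2
Step 3: w='a' (idx 2), next='a' -> output (2, 'a'), add 'aa' as idx 3
Step 4: w='aa' (idx 3), next='a' -> output (3, 'a'), add 'aaa' as idx 4
Step 5: w='a' (idx 2), end of input -> output (2, '')


Encoded: [(0, 'b'), (0, 'a'), (2, 'a'), (3, 'a'), (2, '')]


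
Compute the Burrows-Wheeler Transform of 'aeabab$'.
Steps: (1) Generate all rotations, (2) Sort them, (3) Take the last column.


Rotations (sorted):
  0: $aeabab -> last char: b
  1: ab$aeab -> last char: b
  2: abab$ae -> last char: e
  3: aeabab$ -> last char: $
  4: b$aeaba -> last char: a
  5: bab$aea -> last char: a
  6: eabab$a -> last char: a


BWT = bbe$aaa


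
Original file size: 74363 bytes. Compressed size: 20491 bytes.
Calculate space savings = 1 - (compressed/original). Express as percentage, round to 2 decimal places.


ratio = compressed/original = 20491/74363 = 0.275554
savings = 1 - ratio = 1 - 0.275554 = 0.724446
as a percentage: 0.724446 * 100 = 72.44%

Space savings = 1 - 20491/74363 = 72.44%


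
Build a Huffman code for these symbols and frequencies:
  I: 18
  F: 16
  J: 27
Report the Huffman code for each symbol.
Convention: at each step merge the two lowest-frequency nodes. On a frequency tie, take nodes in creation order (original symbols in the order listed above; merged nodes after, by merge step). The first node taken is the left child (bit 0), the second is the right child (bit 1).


Huffman tree construction:
Step 1: Merge F(16) + I(18) = 34
Step 2: Merge J(27) + (F+I)(34) = 61
Read each symbol's code off the tree from the root (left child = 0, right child = 1).

Codes:
  I: 11 (length 2)
  F: 10 (length 2)
  J: 0 (length 1)
Average code length: 95/61 = 1.5574 bits/symbol


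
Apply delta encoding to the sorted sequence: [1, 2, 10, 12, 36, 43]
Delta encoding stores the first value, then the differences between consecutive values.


First value: 1
Deltas:
  2 - 1 = 1
  10 - 2 = 8
  12 - 10 = 2
  36 - 12 = 24
  43 - 36 = 7


Delta encoded: [1, 1, 8, 2, 24, 7]


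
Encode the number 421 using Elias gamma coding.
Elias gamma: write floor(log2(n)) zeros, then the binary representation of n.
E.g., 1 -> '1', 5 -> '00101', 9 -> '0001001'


num_bits = floor(log2(421)) + 1 = 9
leading_zeros = num_bits - 1 = 8
binary(421) = 110100101

Elias gamma(421) = '00000000' + '110100101' = 00000000110100101 (17 bits)


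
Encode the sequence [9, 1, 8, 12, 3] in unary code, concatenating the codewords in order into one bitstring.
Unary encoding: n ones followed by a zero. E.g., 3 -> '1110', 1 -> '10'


Encode each number as n ones followed by a terminating 0:
  9 -> 1111111110 (10 bits)
  1 -> 10 (2 bits)
  8 -> 111111110 (9 bits)
  12 -> 1111111111110 (13 bits)
  3 -> 1110 (4 bits)
Total length = 10 + 2 + 9 + 13 + 4 = 38 bits.

Unary([9, 1, 8, 12, 3]) = 11111111101011111111011111111111101110 (38 bits)


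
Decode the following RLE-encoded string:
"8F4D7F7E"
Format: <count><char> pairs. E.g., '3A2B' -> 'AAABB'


Expanding each <count><char> pair:
  8F -> 'FFFFFFFF'
  4D -> 'DDDD'
  7F -> 'FFFFFFF'
  7E -> 'EEEEEEE'

Decoded = FFFFFFFFDDDDFFFFFFFEEEEEEE


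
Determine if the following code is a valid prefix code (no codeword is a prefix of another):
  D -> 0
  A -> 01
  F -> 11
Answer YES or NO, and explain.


Checking each pair (does one codeword prefix another?):
  D='0' vs A='01': prefix -- VIOLATION

NO -- this is NOT a valid prefix code. D (0) is a prefix of A (01).


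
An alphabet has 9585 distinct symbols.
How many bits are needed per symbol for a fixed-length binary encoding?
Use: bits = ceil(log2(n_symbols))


log2(9585) = 13.2266
Bracket: 2^13 = 8192 < 9585 <= 2^14 = 16384
So ceil(log2(9585)) = 14

bits = ceil(log2(9585)) = ceil(13.2266) = 14 bits


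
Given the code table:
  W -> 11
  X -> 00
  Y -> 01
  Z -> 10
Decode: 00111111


Decoding:
00 -> X
11 -> W
11 -> W
11 -> W


Result: XWWW


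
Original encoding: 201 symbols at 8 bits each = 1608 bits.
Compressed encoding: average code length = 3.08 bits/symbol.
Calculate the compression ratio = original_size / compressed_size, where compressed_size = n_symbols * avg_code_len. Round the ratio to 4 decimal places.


original_size = n_symbols * orig_bits = 201 * 8 = 1608 bits
compressed_size = n_symbols * avg_code_len = 201 * 3.08 = 619.08 bits
ratio = original_size / compressed_size = 1608 / 619.08 = 2.5974

Compression ratio = 2.5974


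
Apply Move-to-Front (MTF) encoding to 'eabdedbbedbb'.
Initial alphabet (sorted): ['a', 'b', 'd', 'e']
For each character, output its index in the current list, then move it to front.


MTF encoding:
'e': index 3 in ['a', 'b', 'd', 'e'] -> ['e', 'a', 'b', 'd']
'a': index 1 in ['e', 'a', 'b', 'd'] -> ['a', 'e', 'b', 'd']
'b': index 2 in ['a', 'e', 'b', 'd'] -> ['b', 'a', 'e', 'd']
'd': index 3 in ['b', 'a', 'e', 'd'] -> ['d', 'b', 'a', 'e']
'e': index 3 in ['d', 'b', 'a', 'e'] -> ['e', 'd', 'b', 'a']
'd': index 1 in ['e', 'd', 'b', 'a'] -> ['d', 'e', 'b', 'a']
'b': index 2 in ['d', 'e', 'b', 'a'] -> ['b', 'd', 'e', 'a']
'b': index 0 in ['b', 'd', 'e', 'a'] -> ['b', 'd', 'e', 'a']
'e': index 2 in ['b', 'd', 'e', 'a'] -> ['e', 'b', 'd', 'a']
'd': index 2 in ['e', 'b', 'd', 'a'] -> ['d', 'e', 'b', 'a']
'b': index 2 in ['d', 'e', 'b', 'a'] -> ['b', 'd', 'e', 'a']
'b': index 0 in ['b', 'd', 'e', 'a'] -> ['b', 'd', 'e', 'a']


Output: [3, 1, 2, 3, 3, 1, 2, 0, 2, 2, 2, 0]


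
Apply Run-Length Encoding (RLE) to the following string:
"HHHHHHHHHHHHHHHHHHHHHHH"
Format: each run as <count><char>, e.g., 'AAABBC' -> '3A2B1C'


Scanning runs left to right:
  i=0: run of 'H' x 23 -> '23H'

RLE = 23H


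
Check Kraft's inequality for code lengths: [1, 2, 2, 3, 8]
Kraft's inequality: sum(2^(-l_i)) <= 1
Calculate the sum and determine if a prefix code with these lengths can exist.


Sum = 2^(-1) + 2^(-2) + 2^(-2) + 2^(-3) + 2^(-8)
    = 0.5 + 0.25 + 0.25 + 0.125 + 0.00390625
    = 289/256 = 1.12890625
Since 1.12890625 > 1, Kraft's inequality is NOT satisfied.
A prefix code with these lengths CANNOT exist.

Kraft sum = 1.12890625. Not satisfied.


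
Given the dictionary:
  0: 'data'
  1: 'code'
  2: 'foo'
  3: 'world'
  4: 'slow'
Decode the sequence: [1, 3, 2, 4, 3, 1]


Look up each index in the dictionary:
  1 -> 'code'
  3 -> 'world'
  2 -> 'foo'
  4 -> 'slow'
  3 -> 'world'
  1 -> 'code'

Decoded: "code world foo slow world code"


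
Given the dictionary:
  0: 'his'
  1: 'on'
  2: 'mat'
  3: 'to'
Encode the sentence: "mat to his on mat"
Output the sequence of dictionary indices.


Look up each word in the dictionary:
  'mat' -> 2
  'to' -> 3
  'his' -> 0
  'on' -> 1
  'mat' -> 2

Encoded: [2, 3, 0, 1, 2]


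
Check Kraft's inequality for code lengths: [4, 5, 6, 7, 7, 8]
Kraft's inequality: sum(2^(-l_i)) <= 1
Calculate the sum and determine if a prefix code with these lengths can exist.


Sum = 2^(-4) + 2^(-5) + 2^(-6) + 2^(-7) + 2^(-7) + 2^(-8)
    = 0.0625 + 0.03125 + 0.015625 + 0.0078125 + 0.0078125 + 0.00390625
    = 33/256 = 0.12890625
Since 0.12890625 <= 1, Kraft's inequality IS satisfied.
A prefix code with these lengths CAN exist.

Kraft sum = 0.12890625. Satisfied.


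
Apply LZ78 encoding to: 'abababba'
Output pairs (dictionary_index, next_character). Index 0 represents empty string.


LZ78 encoding steps:
Dictionary: {0: ''}
Step 1: w='' (idx 0), next='a' -> output (0, 'a'), add 'a' as idx 1
Step 2: w='' (idx 0), next='b' -> output (0, 'b'), add 'b' as idx 2
Step 3: w='a' (idx 1), next='b' -> output (1, 'b'), add 'ab' as idx 3
Step 4: w='ab' (idx 3), next='b' -> output (3, 'b'), add 'abb' as idx 4
Step 5: w='a' (idx 1), end of input -> output (1, '')


Encoded: [(0, 'a'), (0, 'b'), (1, 'b'), (3, 'b'), (1, '')]


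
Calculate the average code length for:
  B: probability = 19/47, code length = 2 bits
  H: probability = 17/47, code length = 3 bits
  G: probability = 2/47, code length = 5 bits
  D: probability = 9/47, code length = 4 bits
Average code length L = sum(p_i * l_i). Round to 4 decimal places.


Weighted contributions p_i * l_i:
  B: (19/47) * 2 = 38/47
  H: (17/47) * 3 = 51/47
  G: (2/47) * 5 = 10/47
  D: (9/47) * 4 = 36/47
Sum = (38 + 51 + 10 + 36)/47 = 135/47

L = 135/47 = 2.8723 bits/symbol


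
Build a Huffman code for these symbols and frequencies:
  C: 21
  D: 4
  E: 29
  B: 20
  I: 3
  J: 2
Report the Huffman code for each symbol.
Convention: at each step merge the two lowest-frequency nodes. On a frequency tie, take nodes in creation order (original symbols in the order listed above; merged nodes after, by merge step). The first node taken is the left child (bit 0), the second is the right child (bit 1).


Huffman tree construction:
Step 1: Merge J(2) + I(3) = 5
Step 2: Merge D(4) + (J+I)(5) = 9
Step 3: Merge (D+(J+I))(9) + B(20) = 29
Step 4: Merge C(21) + E(29) = 50
Step 5: Merge ((D+(J+I))+B)(29) + (C+E)(50) = 79
Read each symbol's code off the tree from the root (left child = 0, right child = 1).

Codes:
  C: 10 (length 2)
  D: 000 (length 3)
  E: 11 (length 2)
  B: 01 (length 2)
  I: 0011 (length 4)
  J: 0010 (length 4)
Average code length: 172/79 = 2.1772 bits/symbol


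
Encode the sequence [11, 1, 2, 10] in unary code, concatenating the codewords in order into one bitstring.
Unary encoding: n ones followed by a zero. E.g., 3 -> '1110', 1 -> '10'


Encode each number as n ones followed by a terminating 0:
  11 -> 111111111110 (12 bits)
  1 -> 10 (2 bits)
  2 -> 110 (3 bits)
  10 -> 11111111110 (11 bits)
Total length = 12 + 2 + 3 + 11 = 28 bits.

Unary([11, 1, 2, 10]) = 1111111111101011011111111110 (28 bits)


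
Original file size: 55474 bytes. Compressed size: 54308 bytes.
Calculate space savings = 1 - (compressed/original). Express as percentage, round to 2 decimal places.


ratio = compressed/original = 54308/55474 = 0.978981
savings = 1 - ratio = 1 - 0.978981 = 0.021019
as a percentage: 0.021019 * 100 = 2.1%

Space savings = 1 - 54308/55474 = 2.1%


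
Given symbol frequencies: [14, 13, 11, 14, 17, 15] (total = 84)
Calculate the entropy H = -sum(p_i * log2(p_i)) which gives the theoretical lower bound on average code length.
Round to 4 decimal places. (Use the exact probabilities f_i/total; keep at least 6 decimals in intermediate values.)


Per-symbol terms -p_i * log2(p_i) with p_i = f_i/84:
  p = 14/84 = 0.166667: log2(p) = -2.584963, -p*log2(p) = 0.430827
  p = 13/84 = 0.154762: log2(p) = -2.691878, -p*log2(p) = 0.416600
  p = 11/84 = 0.130952: log2(p) = -2.932886, -p*log2(p) = 0.384068
  p = 14/84 = 0.166667: log2(p) = -2.584963, -p*log2(p) = 0.430827
  p = 17/84 = 0.202381: log2(p) = -2.304855, -p*log2(p) = 0.466459
  p = 15/84 = 0.178571: log2(p) = -2.485427, -p*log2(p) = 0.443826
H = 0.430827 + 0.416600 + 0.384068 + 0.430827 + 0.466459 + 0.443826 = 2.572607

H = 2.5726 bits/symbol


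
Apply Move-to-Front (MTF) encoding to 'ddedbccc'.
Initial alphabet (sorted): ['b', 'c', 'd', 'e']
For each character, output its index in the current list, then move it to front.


MTF encoding:
'd': index 2 in ['b', 'c', 'd', 'e'] -> ['d', 'b', 'c', 'e']
'd': index 0 in ['d', 'b', 'c', 'e'] -> ['d', 'b', 'c', 'e']
'e': index 3 in ['d', 'b', 'c', 'e'] -> ['e', 'd', 'b', 'c']
'd': index 1 in ['e', 'd', 'b', 'c'] -> ['d', 'e', 'b', 'c']
'b': index 2 in ['d', 'e', 'b', 'c'] -> ['b', 'd', 'e', 'c']
'c': index 3 in ['b', 'd', 'e', 'c'] -> ['c', 'b', 'd', 'e']
'c': index 0 in ['c', 'b', 'd', 'e'] -> ['c', 'b', 'd', 'e']
'c': index 0 in ['c', 'b', 'd', 'e'] -> ['c', 'b', 'd', 'e']


Output: [2, 0, 3, 1, 2, 3, 0, 0]
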